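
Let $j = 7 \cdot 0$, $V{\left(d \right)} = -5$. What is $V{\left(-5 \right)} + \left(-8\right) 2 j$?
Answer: $-5$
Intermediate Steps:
$j = 0$
$V{\left(-5 \right)} + \left(-8\right) 2 j = -5 + \left(-8\right) 2 \cdot 0 = -5 - 0 = -5 + 0 = -5$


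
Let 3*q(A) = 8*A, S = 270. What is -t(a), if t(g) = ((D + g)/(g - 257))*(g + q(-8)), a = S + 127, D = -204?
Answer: -31073/60 ≈ -517.88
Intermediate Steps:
q(A) = 8*A/3 (q(A) = (8*A)/3 = 8*A/3)
a = 397 (a = 270 + 127 = 397)
t(g) = (-204 + g)*(-64/3 + g)/(-257 + g) (t(g) = ((-204 + g)/(g - 257))*(g + (8/3)*(-8)) = ((-204 + g)/(-257 + g))*(g - 64/3) = ((-204 + g)/(-257 + g))*(-64/3 + g) = (-204 + g)*(-64/3 + g)/(-257 + g))
-t(a) = -(4352 + 397**2 - 676/3*397)/(-257 + 397) = -(4352 + 157609 - 268372/3)/140 = -217511/(140*3) = -1*31073/60 = -31073/60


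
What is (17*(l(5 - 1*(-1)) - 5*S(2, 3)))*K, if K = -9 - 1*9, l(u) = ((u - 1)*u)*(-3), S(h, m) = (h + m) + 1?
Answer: 36720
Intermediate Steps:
S(h, m) = 1 + h + m
l(u) = -3*u*(-1 + u) (l(u) = ((-1 + u)*u)*(-3) = (u*(-1 + u))*(-3) = -3*u*(-1 + u))
K = -18 (K = -9 - 9 = -18)
(17*(l(5 - 1*(-1)) - 5*S(2, 3)))*K = (17*(3*(5 - 1*(-1))*(1 - (5 - 1*(-1))) - 5*(1 + 2 + 3)))*(-18) = (17*(3*(5 + 1)*(1 - (5 + 1)) - 5*6))*(-18) = (17*(3*6*(1 - 1*6) - 30))*(-18) = (17*(3*6*(1 - 6) - 30))*(-18) = (17*(3*6*(-5) - 30))*(-18) = (17*(-90 - 30))*(-18) = (17*(-120))*(-18) = -2040*(-18) = 36720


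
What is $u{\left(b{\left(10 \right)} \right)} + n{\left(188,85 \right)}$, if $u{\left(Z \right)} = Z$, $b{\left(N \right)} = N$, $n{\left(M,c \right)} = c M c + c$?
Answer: $1358395$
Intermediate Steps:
$n{\left(M,c \right)} = c + M c^{2}$ ($n{\left(M,c \right)} = M c c + c = M c^{2} + c = c + M c^{2}$)
$u{\left(b{\left(10 \right)} \right)} + n{\left(188,85 \right)} = 10 + 85 \left(1 + 188 \cdot 85\right) = 10 + 85 \left(1 + 15980\right) = 10 + 85 \cdot 15981 = 10 + 1358385 = 1358395$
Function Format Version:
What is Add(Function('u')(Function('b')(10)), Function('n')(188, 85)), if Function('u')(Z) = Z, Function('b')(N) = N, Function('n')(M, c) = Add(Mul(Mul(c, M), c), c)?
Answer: 1358395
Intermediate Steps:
Function('n')(M, c) = Add(c, Mul(M, Pow(c, 2))) (Function('n')(M, c) = Add(Mul(Mul(M, c), c), c) = Add(Mul(M, Pow(c, 2)), c) = Add(c, Mul(M, Pow(c, 2))))
Add(Function('u')(Function('b')(10)), Function('n')(188, 85)) = Add(10, Mul(85, Add(1, Mul(188, 85)))) = Add(10, Mul(85, Add(1, 15980))) = Add(10, Mul(85, 15981)) = Add(10, 1358385) = 1358395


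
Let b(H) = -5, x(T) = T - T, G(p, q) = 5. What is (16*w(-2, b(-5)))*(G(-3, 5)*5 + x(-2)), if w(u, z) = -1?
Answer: -400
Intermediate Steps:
x(T) = 0
(16*w(-2, b(-5)))*(G(-3, 5)*5 + x(-2)) = (16*(-1))*(5*5 + 0) = -16*(25 + 0) = -16*25 = -400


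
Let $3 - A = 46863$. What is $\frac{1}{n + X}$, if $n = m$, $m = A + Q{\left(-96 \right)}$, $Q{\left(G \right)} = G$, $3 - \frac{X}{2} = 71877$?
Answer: $- \frac{1}{190704} \approx -5.2437 \cdot 10^{-6}$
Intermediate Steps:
$X = -143748$ ($X = 6 - 143754 = -143748$)
$A = -46860$ ($A = 3 - 46863 = -46860$)
$m = -46956$ ($m = -46860 - 96 = -46956$)
$n = -46956$
$\frac{1}{n + X} = \frac{1}{-46956 - 143748} = \frac{1}{-190704} = - \frac{1}{190704}$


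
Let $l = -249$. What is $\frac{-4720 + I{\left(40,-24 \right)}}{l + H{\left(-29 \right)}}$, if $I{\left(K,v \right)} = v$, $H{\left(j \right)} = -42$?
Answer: $\frac{4744}{291} \approx 16.302$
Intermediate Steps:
$\frac{-4720 + I{\left(40,-24 \right)}}{l + H{\left(-29 \right)}} = \frac{-4720 - 24}{-249 - 42} = - \frac{4744}{-291} = \left(-4744\right) \left(- \frac{1}{291}\right) = \frac{4744}{291}$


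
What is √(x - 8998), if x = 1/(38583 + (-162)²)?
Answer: I*√1749940035/441 ≈ 94.858*I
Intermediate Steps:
x = 1/64827 (x = 1/(38583 + 26244) = 1/64827 ≈ 1.5426e-5)
√(x - 8998) = √(1/64827 - 8998) = √(-583313345/64827) = I*√1749940035/441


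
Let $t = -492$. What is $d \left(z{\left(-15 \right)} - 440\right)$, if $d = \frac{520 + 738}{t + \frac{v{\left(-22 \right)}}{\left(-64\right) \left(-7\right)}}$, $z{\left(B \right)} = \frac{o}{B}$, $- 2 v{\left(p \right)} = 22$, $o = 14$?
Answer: $\frac{3727544576}{3306405} \approx 1127.4$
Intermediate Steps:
$v{\left(p \right)} = -11$ ($v{\left(p \right)} = \left(- \frac{1}{2}\right) 22 = -11$)
$z{\left(B \right)} = \frac{14}{B}$
$d = - \frac{563584}{220427}$ ($d = \frac{520 + 738}{-492 - \frac{11}{\left(-64\right) \left(-7\right)}} = \frac{1258}{-492 - \frac{11}{448}} = \frac{1258}{- \frac{220427}{448}} = 1258 \left(- \frac{448}{220427}\right) = - \frac{563584}{220427} \approx -2.5568$)
$d \left(z{\left(-15 \right)} - 440\right) = - \frac{563584 \left(\frac{14}{-15} - 440\right)}{220427} = - \frac{563584 \left(14 \left(- \frac{1}{15}\right) - 440\right)}{220427} = - \frac{563584 \left(- \frac{14}{15} - 440\right)}{220427} = \left(- \frac{563584}{220427}\right) \left(- \frac{6614}{15}\right) = \frac{3727544576}{3306405}$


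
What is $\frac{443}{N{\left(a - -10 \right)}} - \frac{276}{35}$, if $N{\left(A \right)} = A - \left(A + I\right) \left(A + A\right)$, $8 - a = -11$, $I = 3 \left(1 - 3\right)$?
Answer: $- \frac{75137}{9135} \approx -8.2252$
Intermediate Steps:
$I = -6$ ($I = 3 \left(-2\right) = -6$)
$a = 19$ ($a = 8 - -11 = 8 + 11 = 19$)
$N{\left(A \right)} = A - 2 A \left(-6 + A\right)$ ($N{\left(A \right)} = A - \left(A - 6\right) \left(A + A\right) = A - \left(-6 + A\right) 2 A = A - 2 A \left(-6 + A\right)$)
$\frac{443}{N{\left(a - -10 \right)}} - \frac{276}{35} = \frac{443}{\left(19 - -10\right) \left(13 - 2 \left(19 - -10\right)\right)} - \frac{276}{35} = \frac{443}{\left(19 + 10\right) \left(13 - 2 \left(19 + 10\right)\right)} - \frac{276}{35} = \frac{443}{29 \left(13 - 58\right)} - \frac{276}{35} = \frac{443}{29 \left(-45\right)} - \frac{276}{35} = \frac{443}{-1305} - \frac{276}{35} = 443 \left(- \frac{1}{1305}\right) - \frac{276}{35} = - \frac{443}{1305} - \frac{276}{35} = - \frac{75137}{9135}$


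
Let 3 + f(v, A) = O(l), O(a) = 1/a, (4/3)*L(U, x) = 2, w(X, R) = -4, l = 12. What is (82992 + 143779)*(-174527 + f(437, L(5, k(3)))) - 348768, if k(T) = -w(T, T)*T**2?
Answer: -474944070005/12 ≈ -3.9579e+10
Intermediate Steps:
k(T) = 4*T**2 (k(T) = -(-4)*T**2 = 4*T**2)
L(U, x) = 3/2 (L(U, x) = (3/4)*2 = 3/2)
f(v, A) = -35/12 (f(v, A) = -3 + 1/12 = -35/12)
(82992 + 143779)*(-174527 + f(437, L(5, k(3)))) - 348768 = (82992 + 143779)*(-174527 - 35/12) - 348768 = 226771*(-2094359/12) - 348768 = -474939884789/12 - 348768 = -474944070005/12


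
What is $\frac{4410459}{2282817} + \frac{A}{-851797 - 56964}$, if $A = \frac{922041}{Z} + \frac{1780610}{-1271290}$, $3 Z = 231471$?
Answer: $\frac{1456086114239060167109}{753662625038190796943} \approx 1.932$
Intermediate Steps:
$Z = 77157$ ($Z = \frac{1}{3} \cdot 231471 = 77157$)
$A = \frac{11497721968}{1089876917}$ ($A = \frac{922041}{77157} + \frac{1780610}{-1271290} = 922041 \cdot \frac{1}{77157} + 1780610 \left(- \frac{1}{1271290}\right) = \frac{102449}{8573} - \frac{178061}{127129} = \frac{11497721968}{1089876917} \approx 10.55$)
$\frac{4410459}{2282817} + \frac{A}{-851797 - 56964} = \frac{4410459}{2282817} + \frac{11497721968}{1089876917 \left(-851797 - 56964\right)} = 4410459 \cdot \frac{1}{2282817} + \frac{11497721968}{1089876917 \left(-908761\right)} = \frac{1470153}{760939} + \frac{11497721968}{1089876917} \left(- \frac{1}{908761}\right) = \frac{1470153}{760939} - \frac{11497721968}{990437636969837} = \frac{1456086114239060167109}{753662625038190796943}$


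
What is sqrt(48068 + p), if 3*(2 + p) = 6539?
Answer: sqrt(452211)/3 ≈ 224.16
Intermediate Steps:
p = 6533/3 (p = -2 + (1/3)*6539 = -2 + 6539/3 = 6533/3 ≈ 2177.7)
sqrt(48068 + p) = sqrt(48068 + 6533/3) = sqrt(150737/3) = sqrt(452211)/3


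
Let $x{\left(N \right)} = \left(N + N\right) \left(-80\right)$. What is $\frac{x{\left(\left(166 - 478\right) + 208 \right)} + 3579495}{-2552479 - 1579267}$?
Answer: $- \frac{3596135}{4131746} \approx -0.87037$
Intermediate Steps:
$x{\left(N \right)} = - 160 N$ ($x{\left(N \right)} = 2 N \left(-80\right) = - 160 N$)
$\frac{x{\left(\left(166 - 478\right) + 208 \right)} + 3579495}{-2552479 - 1579267} = \frac{- 160 \left(\left(166 - 478\right) + 208\right) + 3579495}{-2552479 - 1579267} = \frac{- 160 \left(-312 + 208\right) + 3579495}{-4131746} = \left(\left(-160\right) \left(-104\right) + 3579495\right) \left(- \frac{1}{4131746}\right) = \left(16640 + 3579495\right) \left(- \frac{1}{4131746}\right) = 3596135 \left(- \frac{1}{4131746}\right) = - \frac{3596135}{4131746}$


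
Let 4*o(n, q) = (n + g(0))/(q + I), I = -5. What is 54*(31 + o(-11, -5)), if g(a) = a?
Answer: 33777/20 ≈ 1688.8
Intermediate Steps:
o(n, q) = n/(4*(-5 + q)) (o(n, q) = ((n + 0)/(q - 5))/4 = (n/(-5 + q))/4 = n/(4*(-5 + q)))
54*(31 + o(-11, -5)) = 54*(31 + (¼)*(-11)/(-5 - 5)) = 54*(31 + (¼)*(-11)/(-10)) = 54*(31 + (¼)*(-11)*(-⅒)) = 54*(31 + 11/40) = 54*(1251/40) = 33777/20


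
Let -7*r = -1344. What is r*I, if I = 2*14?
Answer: 5376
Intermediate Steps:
r = 192 (r = -⅐*(-1344) = 192)
I = 28
r*I = 192*28 = 5376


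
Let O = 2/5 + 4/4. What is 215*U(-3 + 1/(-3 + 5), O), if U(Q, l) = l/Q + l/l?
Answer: 473/5 ≈ 94.600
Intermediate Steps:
O = 7/5 (O = 2*(⅕) + 4*(¼) = ⅖ + 1 = 7/5 ≈ 1.4000)
U(Q, l) = 1 + l/Q (U(Q, l) = l/Q + 1 = 1 + l/Q)
215*U(-3 + 1/(-3 + 5), O) = 215*(((-3 + 1/(-3 + 5)) + 7/5)/(-3 + 1/(-3 + 5))) = 215*(((-3 + 1/2) + 7/5)/(-3 + 1/2)) = 215*(((-3 + ½) + 7/5)/(-3 + ½)) = 215*((-5/2 + 7/5)/(-5/2)) = 215*(-⅖*(-11/10)) = 215*(11/25) = 473/5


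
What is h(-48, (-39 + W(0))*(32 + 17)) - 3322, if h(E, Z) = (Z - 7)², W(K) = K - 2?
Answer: 4060934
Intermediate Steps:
W(K) = -2 + K
h(E, Z) = (-7 + Z)²
h(-48, (-39 + W(0))*(32 + 17)) - 3322 = (-7 + (-39 + (-2 + 0))*(32 + 17))² - 3322 = (-7 + (-39 - 2)*49)² - 3322 = (-7 - 41*49)² - 3322 = (-7 - 2009)² - 3322 = (-2016)² - 3322 = 4064256 - 3322 = 4060934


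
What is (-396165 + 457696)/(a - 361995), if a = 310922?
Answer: -61531/51073 ≈ -1.2048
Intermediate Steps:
(-396165 + 457696)/(a - 361995) = (-396165 + 457696)/(310922 - 361995) = 61531/(-51073) = 61531*(-1/51073) = -61531/51073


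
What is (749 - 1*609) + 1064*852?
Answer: 906668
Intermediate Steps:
(749 - 1*609) + 1064*852 = (749 - 609) + 906528 = 140 + 906528 = 906668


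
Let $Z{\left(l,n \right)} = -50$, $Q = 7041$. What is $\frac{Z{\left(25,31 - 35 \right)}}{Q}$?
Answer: $- \frac{50}{7041} \approx -0.0071013$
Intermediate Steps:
$\frac{Z{\left(25,31 - 35 \right)}}{Q} = - \frac{50}{7041}$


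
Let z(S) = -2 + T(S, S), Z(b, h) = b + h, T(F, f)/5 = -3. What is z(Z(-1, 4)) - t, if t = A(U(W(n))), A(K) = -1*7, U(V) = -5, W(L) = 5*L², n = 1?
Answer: -10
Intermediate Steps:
T(F, f) = -15 (T(F, f) = 5*(-3) = -15)
A(K) = -7
t = -7
z(S) = -17 (z(S) = -2 - 15 = -17)
z(Z(-1, 4)) - t = -17 - 1*(-7) = -17 + 7 = -10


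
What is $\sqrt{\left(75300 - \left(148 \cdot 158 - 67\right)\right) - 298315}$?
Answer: $2 i \sqrt{61583} \approx 496.32 i$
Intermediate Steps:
$\sqrt{\left(75300 - \left(148 \cdot 158 - 67\right)\right) - 298315} = \sqrt{\left(75300 - \left(23384 - 67\right)\right) - 298315} = \sqrt{\left(75300 - 23317\right) - 298315} = \sqrt{51983 - 298315} = \sqrt{-246332} = 2 i \sqrt{61583}$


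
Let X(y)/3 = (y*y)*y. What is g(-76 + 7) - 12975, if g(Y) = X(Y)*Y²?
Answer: -4692107022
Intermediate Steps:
X(y) = 3*y³ (X(y) = 3*((y*y)*y) = 3*(y²*y) = 3*y³)
g(Y) = 3*Y⁵ (g(Y) = (3*Y³)*Y² = 3*Y⁵)
g(-76 + 7) - 12975 = 3*(-76 + 7)⁵ - 12975 = 3*(-69)⁵ - 12975 = 3*(-1564031349) - 12975 = -4692094047 - 12975 = -4692107022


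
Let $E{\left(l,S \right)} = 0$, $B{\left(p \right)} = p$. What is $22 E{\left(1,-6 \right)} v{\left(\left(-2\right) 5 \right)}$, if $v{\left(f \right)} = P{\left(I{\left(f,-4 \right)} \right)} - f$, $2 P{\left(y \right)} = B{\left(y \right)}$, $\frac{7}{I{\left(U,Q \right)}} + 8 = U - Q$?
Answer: $0$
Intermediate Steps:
$I{\left(U,Q \right)} = \frac{7}{-8 + U - Q}$ ($I{\left(U,Q \right)} = \frac{7}{-8 - \left(Q - U\right)} = \frac{7}{-8 + U - Q}$)
$P{\left(y \right)} = \frac{y}{2}$
$v{\left(f \right)} = - f - \frac{7}{2 \left(4 - f\right)}$ ($v{\left(f \right)} = \frac{\left(-7\right) \frac{1}{8 - 4 - f}}{2} - f = \frac{\left(-7\right) \frac{1}{4 - f}}{2} - f = - \frac{7}{2 \left(4 - f\right)} - f = - f - \frac{7}{2 \left(4 - f\right)}$)
$22 E{\left(1,-6 \right)} v{\left(\left(-2\right) 5 \right)} = 22 \cdot 0 \frac{\frac{7}{2} - \left(-2\right) 5 \left(-4 - 10\right)}{-4 - 10} = 0 \frac{\frac{7}{2} - - 10 \left(-4 - 10\right)}{-4 - 10} = 0 \frac{\frac{7}{2} - \left(-10\right) \left(-14\right)}{-14} = 0 \left(- \frac{\frac{7}{2} - 140}{14}\right) = 0 \left(\left(- \frac{1}{14}\right) \left(- \frac{273}{2}\right)\right) = 0 \cdot \frac{39}{4} = 0$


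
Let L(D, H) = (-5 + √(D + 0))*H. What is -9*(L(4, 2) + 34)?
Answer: -252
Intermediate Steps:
L(D, H) = H*(-5 + √D) (L(D, H) = (-5 + √D)*H = H*(-5 + √D))
-9*(L(4, 2) + 34) = -9*(2*(-5 + √4) + 34) = -9*(2*(-5 + 2) + 34) = -9*(2*(-3) + 34) = -9*(-6 + 34) = -9*28 = -252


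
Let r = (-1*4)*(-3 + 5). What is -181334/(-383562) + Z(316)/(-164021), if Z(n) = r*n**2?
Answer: 168075160295/31456111401 ≈ 5.3432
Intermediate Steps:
r = -8 (r = -4*2 = -8)
Z(n) = -8*n**2
-181334/(-383562) + Z(316)/(-164021) = -181334/(-383562) - 8*316**2/(-164021) = -181334*(-1/383562) - 8*99856*(-1/164021) = 90667/191781 - 798848*(-1/164021) = 90667/191781 + 798848/164021 = 168075160295/31456111401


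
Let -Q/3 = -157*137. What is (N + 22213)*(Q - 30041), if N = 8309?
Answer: 1052581692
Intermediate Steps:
Q = 64527 (Q = -(-471)*137 = -3*(-21509) = 64527)
(N + 22213)*(Q - 30041) = (8309 + 22213)*(64527 - 30041) = 30522*34486 = 1052581692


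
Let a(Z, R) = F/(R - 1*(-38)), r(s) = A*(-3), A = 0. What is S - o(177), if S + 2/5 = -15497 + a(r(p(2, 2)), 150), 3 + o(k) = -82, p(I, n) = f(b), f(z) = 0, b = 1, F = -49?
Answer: -14487901/940 ≈ -15413.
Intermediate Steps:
p(I, n) = 0
o(k) = -85 (o(k) = -3 - 82 = -85)
r(s) = 0 (r(s) = 0*(-3) = 0)
a(Z, R) = -49/(38 + R) (a(Z, R) = -49/(R - 1*(-38)) = -49/(R + 38) = -49/(38 + R))
S = -14567801/940 (S = -2/5 + (-15497 - 49/(38 + 150)) = -2/5 + (-15497 - 49/188) = -2/5 - 2913485/188 = -14567801/940 ≈ -15498.)
S - o(177) = -14567801/940 - 1*(-85) = -14567801/940 + 85 = -14487901/940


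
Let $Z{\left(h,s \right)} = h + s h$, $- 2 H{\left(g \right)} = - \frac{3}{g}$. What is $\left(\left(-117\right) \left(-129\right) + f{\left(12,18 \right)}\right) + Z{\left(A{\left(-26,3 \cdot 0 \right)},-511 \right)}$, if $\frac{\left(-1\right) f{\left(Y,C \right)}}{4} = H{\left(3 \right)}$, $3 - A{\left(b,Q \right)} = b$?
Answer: $301$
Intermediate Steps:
$A{\left(b,Q \right)} = 3 - b$
$H{\left(g \right)} = \frac{3}{2 g}$ ($H{\left(g \right)} = - \frac{\left(-3\right) \frac{1}{g}}{2} = \frac{3}{2 g}$)
$f{\left(Y,C \right)} = -2$ ($f{\left(Y,C \right)} = - 4 \frac{3}{2 \cdot 3} = - 4 \cdot \frac{3}{2} \cdot \frac{1}{3} = \left(-4\right) \frac{1}{2} = -2$)
$Z{\left(h,s \right)} = h + h s$
$\left(\left(-117\right) \left(-129\right) + f{\left(12,18 \right)}\right) + Z{\left(A{\left(-26,3 \cdot 0 \right)},-511 \right)} = \left(\left(-117\right) \left(-129\right) - 2\right) + \left(3 - -26\right) \left(1 - 511\right) = \left(15093 - 2\right) + \left(3 + 26\right) \left(-510\right) = 15091 + 29 \left(-510\right) = 15091 - 14790 = 301$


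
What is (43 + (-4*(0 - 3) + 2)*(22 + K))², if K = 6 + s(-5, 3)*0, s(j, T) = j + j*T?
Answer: 189225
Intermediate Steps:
s(j, T) = j + T*j
K = 6 (K = 6 - 5*(1 + 3)*0 = 6 - 5*4*0 = 6 - 20*0 = 6 + 0 = 6)
(43 + (-4*(0 - 3) + 2)*(22 + K))² = (43 + (-4*(0 - 3) + 2)*(22 + 6))² = (43 + (-4*(-3) + 2)*28)² = (43 + (12 + 2)*28)² = (43 + 14*28)² = (43 + 392)² = 435² = 189225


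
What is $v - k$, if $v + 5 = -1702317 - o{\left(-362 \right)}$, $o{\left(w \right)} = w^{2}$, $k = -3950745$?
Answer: $2117379$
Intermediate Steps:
$v = -1833366$ ($v = -5 - 1833361 = -1833366$)
$v - k = -1833366 - -3950745 = -1833366 + 3950745 = 2117379$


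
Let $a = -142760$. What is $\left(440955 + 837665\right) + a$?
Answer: $1135860$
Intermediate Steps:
$\left(440955 + 837665\right) + a = \left(440955 + 837665\right) - 142760 = 1278620 - 142760 = 1135860$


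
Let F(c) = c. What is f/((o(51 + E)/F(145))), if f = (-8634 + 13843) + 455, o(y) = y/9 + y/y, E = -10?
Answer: 739152/5 ≈ 1.4783e+5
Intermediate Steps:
o(y) = 1 + y/9 (o(y) = y*(1/9) + 1 = y/9 + 1 = 1 + y/9)
f = 5664 (f = 5209 + 455 = 5664)
f/((o(51 + E)/F(145))) = 5664/(((1 + (51 - 10)/9)/145)) = 5664/(((1 + (1/9)*41)*(1/145))) = 5664/(((1 + 41/9)*(1/145))) = 5664/(((50/9)*(1/145))) = 5664/(10/261) = 5664*(261/10) = 739152/5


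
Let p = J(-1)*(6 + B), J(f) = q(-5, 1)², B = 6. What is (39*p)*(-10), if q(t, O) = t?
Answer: -117000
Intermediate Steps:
J(f) = 25 (J(f) = (-5)² = 25)
p = 300 (p = 25*(6 + 6) = 25*12 = 300)
(39*p)*(-10) = (39*300)*(-10) = 11700*(-10) = -117000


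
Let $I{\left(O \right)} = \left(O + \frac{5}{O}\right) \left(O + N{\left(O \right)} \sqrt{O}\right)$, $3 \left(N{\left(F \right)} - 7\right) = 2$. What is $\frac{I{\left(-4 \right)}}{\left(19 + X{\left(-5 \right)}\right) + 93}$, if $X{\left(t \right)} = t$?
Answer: $\frac{21}{107} - \frac{161 i}{214} \approx 0.19626 - 0.75234 i$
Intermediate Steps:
$N{\left(F \right)} = \frac{23}{3}$ ($N{\left(F \right)} = 7 + \frac{1}{3} \cdot 2 = 7 + \frac{2}{3} = \frac{23}{3}$)
$I{\left(O \right)} = \left(O + \frac{5}{O}\right) \left(O + \frac{23 \sqrt{O}}{3}\right)$
$\frac{I{\left(-4 \right)}}{\left(19 + X{\left(-5 \right)}\right) + 93} = \frac{5 + \left(-4\right)^{2} + \frac{23 \left(-4\right)^{\frac{3}{2}}}{3} + \frac{115}{3 \cdot 2 i}}{\left(19 - 5\right) + 93} = \frac{5 + 16 + \frac{23 \left(- 8 i\right)}{3} + \frac{115 \left(- \frac{i}{2}\right)}{3}}{14 + 93} = \frac{5 + 16 - \frac{184 i}{3} - \frac{115 i}{6}}{107} = \frac{21 - \frac{161 i}{2}}{107} = \frac{21}{107} - \frac{161 i}{214}$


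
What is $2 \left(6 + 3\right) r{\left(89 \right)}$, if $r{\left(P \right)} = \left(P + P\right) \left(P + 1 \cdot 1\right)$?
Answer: $288360$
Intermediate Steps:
$r{\left(P \right)} = 2 P \left(1 + P\right)$ ($r{\left(P \right)} = 2 P \left(P + 1\right) = 2 P \left(1 + P\right)$)
$2 \left(6 + 3\right) r{\left(89 \right)} = 2 \left(6 + 3\right) 2 \cdot 89 \left(1 + 89\right) = 2 \cdot 9 \cdot 2 \cdot 89 \cdot 90 = 18 \cdot 16020 = 288360$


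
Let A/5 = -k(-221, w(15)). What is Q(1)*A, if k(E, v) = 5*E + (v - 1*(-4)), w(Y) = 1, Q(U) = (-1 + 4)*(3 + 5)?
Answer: 132000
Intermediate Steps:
Q(U) = 24 (Q(U) = 3*8 = 24)
k(E, v) = 4 + v + 5*E (k(E, v) = 5*E + (v + 4) = 5*E + (4 + v) = 4 + v + 5*E)
A = 5500 (A = 5*(-(4 + 1 + 5*(-221))) = 5*(-(4 + 1 - 1105)) = 5*(-1*(-1100)) = 5*1100 = 5500)
Q(1)*A = 24*5500 = 132000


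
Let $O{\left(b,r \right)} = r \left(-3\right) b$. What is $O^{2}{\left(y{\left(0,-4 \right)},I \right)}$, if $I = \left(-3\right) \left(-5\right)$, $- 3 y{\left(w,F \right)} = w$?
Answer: $0$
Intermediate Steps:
$y{\left(w,F \right)} = - \frac{w}{3}$
$I = 15$
$O{\left(b,r \right)} = - 3 b r$ ($O{\left(b,r \right)} = - 3 r b = - 3 b r$)
$O^{2}{\left(y{\left(0,-4 \right)},I \right)} = \left(\left(-3\right) \left(\left(- \frac{1}{3}\right) 0\right) 15\right)^{2} = \left(\left(-3\right) 0 \cdot 15\right)^{2} = 0^{2} = 0$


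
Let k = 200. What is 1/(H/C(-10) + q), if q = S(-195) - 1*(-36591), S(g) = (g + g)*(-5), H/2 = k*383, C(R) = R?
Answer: 1/23221 ≈ 4.3064e-5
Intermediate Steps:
H = 153200 (H = 2*(200*383) = 2*76600 = 153200)
S(g) = -10*g (S(g) = (2*g)*(-5) = -10*g)
q = 38541 (q = -10*(-195) - 1*(-36591) = 1950 + 36591 = 38541)
1/(H/C(-10) + q) = 1/(153200/(-10) + 38541) = 1/(153200*(-⅒) + 38541) = 1/(-15320 + 38541) = 1/23221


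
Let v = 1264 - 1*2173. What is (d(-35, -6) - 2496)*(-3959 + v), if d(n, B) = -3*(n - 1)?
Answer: 11624784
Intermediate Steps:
d(n, B) = 3 - 3*n (d(n, B) = -3*(-1 + n) = 3 - 3*n)
v = -909 (v = 1264 - 2173 = -909)
(d(-35, -6) - 2496)*(-3959 + v) = ((3 - 3*(-35)) - 2496)*(-3959 - 909) = ((3 + 105) - 2496)*(-4868) = (108 - 2496)*(-4868) = -2388*(-4868) = 11624784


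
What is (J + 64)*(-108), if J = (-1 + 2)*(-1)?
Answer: -6804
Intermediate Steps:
J = -1 (J = 1*(-1) = -1)
(J + 64)*(-108) = (-1 + 64)*(-108) = 63*(-108) = -6804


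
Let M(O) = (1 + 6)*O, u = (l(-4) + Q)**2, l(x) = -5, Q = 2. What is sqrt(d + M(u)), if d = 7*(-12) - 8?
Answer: I*sqrt(29) ≈ 5.3852*I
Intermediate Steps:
d = -92 (d = -84 - 8 = -92)
u = 9 (u = (-5 + 2)**2 = (-3)**2 = 9)
M(O) = 7*O
sqrt(d + M(u)) = sqrt(-92 + 7*9) = sqrt(-92 + 63) = sqrt(-29) = I*sqrt(29)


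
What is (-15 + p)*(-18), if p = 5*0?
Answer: 270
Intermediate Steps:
p = 0
(-15 + p)*(-18) = (-15 + 0)*(-18) = -15*(-18) = 270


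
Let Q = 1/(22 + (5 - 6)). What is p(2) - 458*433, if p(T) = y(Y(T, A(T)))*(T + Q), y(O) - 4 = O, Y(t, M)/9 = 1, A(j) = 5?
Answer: -4164035/21 ≈ -1.9829e+5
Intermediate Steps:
Y(t, M) = 9 (Y(t, M) = 9*1 = 9)
y(O) = 4 + O
Q = 1/21 (Q = 1/(22 - 1) = 1/21 ≈ 0.047619)
p(T) = 13/21 + 13*T (p(T) = (4 + 9)*(T + 1/21) = 13*(1/21 + T) = 13/21 + 13*T)
p(2) - 458*433 = (13/21 + 13*2) - 458*433 = (13/21 + 26) - 198314 = 559/21 - 198314 = -4164035/21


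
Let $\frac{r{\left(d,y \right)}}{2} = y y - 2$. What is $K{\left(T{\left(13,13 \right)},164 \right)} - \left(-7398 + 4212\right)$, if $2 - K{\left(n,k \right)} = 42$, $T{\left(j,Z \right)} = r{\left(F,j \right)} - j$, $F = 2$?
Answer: $3146$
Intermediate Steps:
$r{\left(d,y \right)} = -4 + 2 y^{2}$ ($r{\left(d,y \right)} = 2 \left(y y - 2\right) = 2 \left(y^{2} - 2\right) = 2 \left(-2 + y^{2}\right) = -4 + 2 y^{2}$)
$T{\left(j,Z \right)} = -4 - j + 2 j^{2}$ ($T{\left(j,Z \right)} = \left(-4 + 2 j^{2}\right) - j = -4 - j + 2 j^{2}$)
$K{\left(n,k \right)} = -40$ ($K{\left(n,k \right)} = 2 - 42 = -40$)
$K{\left(T{\left(13,13 \right)},164 \right)} - \left(-7398 + 4212\right) = -40 - \left(-7398 + 4212\right) = -40 - -3186 = -40 + 3186 = 3146$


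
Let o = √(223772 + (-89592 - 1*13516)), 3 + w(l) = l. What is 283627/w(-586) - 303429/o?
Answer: -283627/589 - 303429*√30166/60332 ≈ -1355.1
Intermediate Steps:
w(l) = -3 + l
o = 2*√30166 (o = √(223772 + (-89592 - 13516)) = √(223772 - 103108) = √120664 = 2*√30166 ≈ 347.37)
283627/w(-586) - 303429/o = 283627/(-3 - 586) - 303429*√30166/60332 = 283627/(-589) - 303429*√30166/60332 = 283627*(-1/589) - 303429*√30166/60332 = -283627/589 - 303429*√30166/60332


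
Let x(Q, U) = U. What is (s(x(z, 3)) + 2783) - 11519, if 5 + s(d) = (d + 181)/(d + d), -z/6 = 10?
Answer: -26131/3 ≈ -8710.3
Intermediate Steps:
z = -60 (z = -6*10 = -60)
s(d) = -5 + (181 + d)/(2*d) (s(d) = -5 + (d + 181)/(d + d) = -5 + (181 + d)/((2*d)) = -5 + (181 + d)*(1/(2*d)) = -5 + (181 + d)/(2*d))
(s(x(z, 3)) + 2783) - 11519 = ((½)*(181 - 9*3)/3 + 2783) - 11519 = ((½)*(⅓)*(181 - 27) + 2783) - 11519 = ((½)*(⅓)*154 + 2783) - 11519 = (77/3 + 2783) - 11519 = 8426/3 - 11519 = -26131/3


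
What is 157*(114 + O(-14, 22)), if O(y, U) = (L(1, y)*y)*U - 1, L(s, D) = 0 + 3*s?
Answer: -127327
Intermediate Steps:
L(s, D) = 3*s
O(y, U) = -1 + 3*U*y (O(y, U) = ((3*1)*y)*U - 1 = (3*y)*U - 1 = 3*U*y - 1 = -1 + 3*U*y)
157*(114 + O(-14, 22)) = 157*(114 + (-1 + 3*22*(-14))) = 157*(114 + (-1 - 924)) = 157*(114 - 925) = 157*(-811) = -127327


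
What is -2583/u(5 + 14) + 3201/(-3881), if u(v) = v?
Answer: -10085442/73739 ≈ -136.77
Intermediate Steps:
-2583/u(5 + 14) + 3201/(-3881) = -2583/(5 + 14) + 3201/(-3881) = -2583/19 + 3201*(-1/3881) = -2583*1/19 - 3201/3881 = -2583/19 - 3201/3881 = -10085442/73739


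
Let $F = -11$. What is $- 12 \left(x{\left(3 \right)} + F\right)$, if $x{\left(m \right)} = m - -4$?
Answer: $48$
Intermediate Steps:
$x{\left(m \right)} = 4 + m$ ($x{\left(m \right)} = m + 4 = 4 + m$)
$- 12 \left(x{\left(3 \right)} + F\right) = - 12 \left(\left(4 + 3\right) - 11\right) = - 12 \left(7 - 11\right) = \left(-12\right) \left(-4\right) = 48$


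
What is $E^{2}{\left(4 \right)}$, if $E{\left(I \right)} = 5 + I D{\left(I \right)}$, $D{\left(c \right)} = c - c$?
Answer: $25$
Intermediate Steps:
$D{\left(c \right)} = 0$
$E{\left(I \right)} = 5$ ($E{\left(I \right)} = 5 + I 0 = 5 + 0 = 5$)
$E^{2}{\left(4 \right)} = 5^{2} = 25$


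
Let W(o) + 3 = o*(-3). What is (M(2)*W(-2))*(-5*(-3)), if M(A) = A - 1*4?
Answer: -90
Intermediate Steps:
W(o) = -3 - 3*o (W(o) = -3 + o*(-3) = -3 - 3*o)
M(A) = -4 + A (M(A) = A - 4 = -4 + A)
(M(2)*W(-2))*(-5*(-3)) = ((-4 + 2)*(-3 - 3*(-2)))*(-5*(-3)) = -2*(-3 + 6)*15 = -2*3*15 = -6*15 = -90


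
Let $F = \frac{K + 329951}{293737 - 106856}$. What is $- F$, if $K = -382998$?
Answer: $\frac{53047}{186881} \approx 0.28385$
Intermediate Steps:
$F = - \frac{53047}{186881}$ ($F = \frac{-382998 + 329951}{293737 - 106856} = - \frac{53047}{186881} \approx -0.28385$)
$- F = \left(-1\right) \left(- \frac{53047}{186881}\right) = \frac{53047}{186881}$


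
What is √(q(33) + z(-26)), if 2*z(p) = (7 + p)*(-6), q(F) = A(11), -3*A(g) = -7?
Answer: √534/3 ≈ 7.7028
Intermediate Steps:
A(g) = 7/3 (A(g) = -⅓*(-7) = 7/3)
q(F) = 7/3
z(p) = -21 - 3*p (z(p) = ((7 + p)*(-6))/2 = (-42 - 6*p)/2 = -21 - 3*p)
√(q(33) + z(-26)) = √(7/3 + (-21 - 3*(-26))) = √(7/3 + (-21 + 78)) = √(7/3 + 57) = √(178/3) = √534/3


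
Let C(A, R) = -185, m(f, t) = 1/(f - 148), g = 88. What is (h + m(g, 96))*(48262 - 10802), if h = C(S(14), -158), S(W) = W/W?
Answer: -20792173/3 ≈ -6.9307e+6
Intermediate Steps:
m(f, t) = 1/(-148 + f)
S(W) = 1
h = -185
(h + m(g, 96))*(48262 - 10802) = (-185 + 1/(-148 + 88))*(48262 - 10802) = (-185 + 1/(-60))*37460 = (-185 - 1/60)*37460 = -11101/60*37460 = -20792173/3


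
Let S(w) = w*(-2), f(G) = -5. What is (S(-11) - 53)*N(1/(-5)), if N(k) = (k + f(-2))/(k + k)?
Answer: -403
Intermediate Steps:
N(k) = (-5 + k)/(2*k) (N(k) = (k - 5)/(k + k) = (-5 + k)/((2*k)) = (-5 + k)*(1/(2*k)) = (-5 + k)/(2*k))
S(w) = -2*w
(S(-11) - 53)*N(1/(-5)) = (-2*(-11) - 53)*((-5 + 1/(-5))/(2*(1/(-5)))) = (22 - 53)*((-5 - 1/5)/(2*(-1/5))) = -31*(-5)*(-26)/(2*5) = -31*13 = -403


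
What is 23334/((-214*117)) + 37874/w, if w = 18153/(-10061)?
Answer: -530064519113/25250823 ≈ -20992.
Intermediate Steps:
w = -18153/10061 (w = 18153*(-1/10061) = -18153/10061 ≈ -1.8043)
23334/((-214*117)) + 37874/w = 23334/((-214*117)) + 37874/(-18153/10061) = 23334/(-25038) + 37874*(-10061/18153) = 23334*(-1/25038) - 381050314/18153 = -3889/4173 - 381050314/18153 = -530064519113/25250823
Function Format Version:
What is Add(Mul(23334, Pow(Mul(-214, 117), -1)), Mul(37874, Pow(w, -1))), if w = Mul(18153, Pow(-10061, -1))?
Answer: Rational(-530064519113, 25250823) ≈ -20992.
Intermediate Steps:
w = Rational(-18153, 10061) (w = Mul(18153, Rational(-1, 10061)) = Rational(-18153, 10061) ≈ -1.8043)
Add(Mul(23334, Pow(Mul(-214, 117), -1)), Mul(37874, Pow(w, -1))) = Add(Mul(23334, Pow(Mul(-214, 117), -1)), Mul(37874, Pow(Rational(-18153, 10061), -1))) = Add(Mul(23334, Pow(-25038, -1)), Mul(37874, Rational(-10061, 18153))) = Add(Mul(23334, Rational(-1, 25038)), Rational(-381050314, 18153)) = Add(Rational(-3889, 4173), Rational(-381050314, 18153)) = Rational(-530064519113, 25250823)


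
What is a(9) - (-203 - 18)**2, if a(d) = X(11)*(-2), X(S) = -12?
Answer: -48817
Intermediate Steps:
a(d) = 24 (a(d) = -12*(-2) = 24)
a(9) - (-203 - 18)**2 = 24 - (-203 - 18)**2 = 24 - 1*(-221)**2 = 24 - 1*48841 = 24 - 48841 = -48817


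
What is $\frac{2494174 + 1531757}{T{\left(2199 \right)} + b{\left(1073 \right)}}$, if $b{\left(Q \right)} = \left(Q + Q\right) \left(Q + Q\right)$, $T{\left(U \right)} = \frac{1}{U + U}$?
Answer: $\frac{17706044538}{20254179769} \approx 0.87419$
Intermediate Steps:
$T{\left(U \right)} = \frac{1}{2 U}$
$b{\left(Q \right)} = 4 Q^{2}$ ($b{\left(Q \right)} = 2 Q 2 Q = 4 Q^{2}$)
$\frac{2494174 + 1531757}{T{\left(2199 \right)} + b{\left(1073 \right)}} = \frac{2494174 + 1531757}{\frac{1}{2 \cdot 2199} + 4 \cdot 1073^{2}} = \frac{4025931}{\frac{1}{2} \cdot \frac{1}{2199} + 4 \cdot 1151329} = \frac{4025931}{\frac{1}{4398} + 4605316} = \frac{4025931}{\frac{20254179769}{4398}} = 4025931 \cdot \frac{4398}{20254179769} = \frac{17706044538}{20254179769}$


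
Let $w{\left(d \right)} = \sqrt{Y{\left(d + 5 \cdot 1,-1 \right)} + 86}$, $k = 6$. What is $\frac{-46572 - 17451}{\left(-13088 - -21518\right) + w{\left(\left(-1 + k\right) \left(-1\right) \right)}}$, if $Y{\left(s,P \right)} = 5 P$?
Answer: $- \frac{21341}{2813} \approx -7.5866$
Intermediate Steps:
$w{\left(d \right)} = 9$ ($w{\left(d \right)} = \sqrt{5 \left(-1\right) + 86} = \sqrt{-5 + 86} = \sqrt{81} = 9$)
$\frac{-46572 - 17451}{\left(-13088 - -21518\right) + w{\left(\left(-1 + k\right) \left(-1\right) \right)}} = \frac{-46572 - 17451}{\left(-13088 - -21518\right) + 9} = - \frac{64023}{\left(-13088 + 21518\right) + 9} = - \frac{64023}{8430 + 9} = - \frac{64023}{8439} = \left(-64023\right) \frac{1}{8439} = - \frac{21341}{2813}$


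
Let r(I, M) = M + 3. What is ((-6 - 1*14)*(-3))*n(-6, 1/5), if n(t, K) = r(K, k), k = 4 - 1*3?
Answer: 240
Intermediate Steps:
k = 1 (k = 4 - 3 = 1)
r(I, M) = 3 + M
n(t, K) = 4 (n(t, K) = 3 + 1 = 4)
((-6 - 1*14)*(-3))*n(-6, 1/5) = ((-6 - 1*14)*(-3))*4 = ((-6 - 14)*(-3))*4 = -20*(-3)*4 = 60*4 = 240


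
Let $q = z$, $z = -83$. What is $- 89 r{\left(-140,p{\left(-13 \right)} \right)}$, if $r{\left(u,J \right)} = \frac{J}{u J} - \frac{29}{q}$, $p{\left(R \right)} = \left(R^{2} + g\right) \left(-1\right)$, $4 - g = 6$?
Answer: $- \frac{353953}{11620} \approx -30.461$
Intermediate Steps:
$g = -2$ ($g = 4 - 6 = -2$)
$q = -83$
$p{\left(R \right)} = 2 - R^{2}$ ($p{\left(R \right)} = \left(R^{2} - 2\right) \left(-1\right) = \left(-2 + R^{2}\right) \left(-1\right) = 2 - R^{2}$)
$r{\left(u,J \right)} = \frac{29}{83} + \frac{1}{u}$ ($r{\left(u,J \right)} = \frac{J}{u J} - \frac{29}{-83} = \frac{J}{J u} - - \frac{29}{83} = J \frac{1}{J u} + \frac{29}{83} = \frac{1}{u} + \frac{29}{83} = \frac{29}{83} + \frac{1}{u}$)
$- 89 r{\left(-140,p{\left(-13 \right)} \right)} = - 89 \left(\frac{29}{83} + \frac{1}{-140}\right) = - 89 \left(\frac{29}{83} - \frac{1}{140}\right) = \left(-89\right) \frac{3977}{11620} = - \frac{353953}{11620}$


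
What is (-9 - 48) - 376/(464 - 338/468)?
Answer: -482091/8339 ≈ -57.812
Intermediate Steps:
(-9 - 48) - 376/(464 - 338/468) = -57 - 376/(464 - 338*1/468) = -57 - 376/(464 - 13/18) = -57 - 376/(8339/18) = -57 + (18/8339)*(-376) = -57 - 6768/8339 = -482091/8339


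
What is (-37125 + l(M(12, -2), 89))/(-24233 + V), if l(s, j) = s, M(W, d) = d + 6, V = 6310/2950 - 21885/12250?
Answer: 5365840550/3502829203 ≈ 1.5319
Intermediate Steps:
V = 50947/144550 (V = 6310*(1/2950) - 21885*1/12250 = 631/295 - 4377/2450 = 50947/144550 ≈ 0.35245)
M(W, d) = 6 + d
(-37125 + l(M(12, -2), 89))/(-24233 + V) = (-37125 + (6 - 2))/(-24233 + 50947/144550) = (-37125 + 4)/(-3502829203/144550) = -37121*(-144550/3502829203) = 5365840550/3502829203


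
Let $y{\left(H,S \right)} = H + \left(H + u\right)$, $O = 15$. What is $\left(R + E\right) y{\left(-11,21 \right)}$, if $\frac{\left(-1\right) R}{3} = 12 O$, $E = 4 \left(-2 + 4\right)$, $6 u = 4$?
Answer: $\frac{34048}{3} \approx 11349.0$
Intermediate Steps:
$u = \frac{2}{3}$ ($u = \frac{1}{6} \cdot 4 = \frac{2}{3} \approx 0.66667$)
$E = 8$ ($E = 4 \cdot 2 = 8$)
$y{\left(H,S \right)} = \frac{2}{3} + 2 H$ ($y{\left(H,S \right)} = H + \left(H + \frac{2}{3}\right) = H + \left(\frac{2}{3} + H\right) = \frac{2}{3} + 2 H$)
$R = -540$ ($R = - 3 \cdot 12 \cdot 15 = \left(-3\right) 180 = -540$)
$\left(R + E\right) y{\left(-11,21 \right)} = \left(-540 + 8\right) \left(\frac{2}{3} + 2 \left(-11\right)\right) = - 532 \left(\frac{2}{3} - 22\right) = \left(-532\right) \left(- \frac{64}{3}\right) = \frac{34048}{3}$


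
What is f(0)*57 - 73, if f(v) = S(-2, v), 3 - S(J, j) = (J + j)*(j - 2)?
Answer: -130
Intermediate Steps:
S(J, j) = 3 - (-2 + j)*(J + j) (S(J, j) = 3 - (J + j)*(j - 2) = 3 - (J + j)*(-2 + j) = 3 - (-2 + j)*(J + j))
f(v) = -1 - v² + 4*v (f(v) = 3 - v² + 2*(-2) + 2*v - 1*(-2)*v = 3 - v² - 4 + 2*v + 2*v = -1 - v² + 4*v)
f(0)*57 - 73 = (-1 - 1*0² + 4*0)*57 - 73 = (-1 - 1*0 + 0)*57 - 73 = (-1 + 0 + 0)*57 - 73 = -1*57 - 73 = -57 - 73 = -130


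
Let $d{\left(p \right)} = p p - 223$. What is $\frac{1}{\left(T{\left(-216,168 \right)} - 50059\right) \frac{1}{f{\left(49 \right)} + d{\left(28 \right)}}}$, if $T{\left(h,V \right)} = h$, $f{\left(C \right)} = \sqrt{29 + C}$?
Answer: $- \frac{561}{50275} - \frac{\sqrt{78}}{50275} \approx -0.011334$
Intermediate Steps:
$d{\left(p \right)} = -223 + p^{2}$ ($d{\left(p \right)} = p^{2} - 223 = -223 + p^{2}$)
$\frac{1}{\left(T{\left(-216,168 \right)} - 50059\right) \frac{1}{f{\left(49 \right)} + d{\left(28 \right)}}} = \frac{1}{\left(-216 - 50059\right) \frac{1}{\sqrt{29 + 49} - \left(223 - 28^{2}\right)}} = \frac{1}{\left(-50275\right) \frac{1}{\sqrt{78} + \left(-223 + 784\right)}} = \frac{1}{\left(-50275\right) \frac{1}{\sqrt{78} + 561}} = \frac{1}{\left(-50275\right) \frac{1}{561 + \sqrt{78}}} = - \frac{561}{50275} - \frac{\sqrt{78}}{50275}$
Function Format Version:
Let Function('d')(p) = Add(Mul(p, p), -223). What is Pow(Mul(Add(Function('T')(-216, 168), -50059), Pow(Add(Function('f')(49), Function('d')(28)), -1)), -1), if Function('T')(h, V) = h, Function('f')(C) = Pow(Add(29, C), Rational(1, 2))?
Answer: Add(Rational(-561, 50275), Mul(Rational(-1, 50275), Pow(78, Rational(1, 2)))) ≈ -0.011334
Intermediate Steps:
Function('d')(p) = Add(-223, Pow(p, 2)) (Function('d')(p) = Add(Pow(p, 2), -223) = Add(-223, Pow(p, 2)))
Pow(Mul(Add(Function('T')(-216, 168), -50059), Pow(Add(Function('f')(49), Function('d')(28)), -1)), -1) = Pow(Mul(Add(-216, -50059), Pow(Add(Pow(Add(29, 49), Rational(1, 2)), Add(-223, Pow(28, 2))), -1)), -1) = Pow(Mul(-50275, Pow(Add(Pow(78, Rational(1, 2)), Add(-223, 784)), -1)), -1) = Pow(Mul(-50275, Pow(Add(Pow(78, Rational(1, 2)), 561), -1)), -1) = Pow(Mul(-50275, Pow(Add(561, Pow(78, Rational(1, 2))), -1)), -1) = Add(Rational(-561, 50275), Mul(Rational(-1, 50275), Pow(78, Rational(1, 2))))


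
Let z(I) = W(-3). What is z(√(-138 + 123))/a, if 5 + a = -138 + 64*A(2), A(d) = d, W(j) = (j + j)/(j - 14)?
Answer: -2/85 ≈ -0.023529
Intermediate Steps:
W(j) = 2*j/(-14 + j) (W(j) = (2*j)/(-14 + j) = 2*j/(-14 + j))
z(I) = 6/17 (z(I) = 2*(-3)/(-14 - 3) = 2*(-3)/(-17) = 2*(-3)*(-1/17) = 6/17)
a = -15 (a = -5 + (-138 + 64*2) = -5 + (-138 + 128) = -5 - 10 = -15)
z(√(-138 + 123))/a = (6/17)/(-15) = (6/17)*(-1/15) = -2/85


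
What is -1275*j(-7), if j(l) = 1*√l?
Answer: -1275*I*√7 ≈ -3373.3*I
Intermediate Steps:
j(l) = √l
-1275*j(-7) = -1275*I*√7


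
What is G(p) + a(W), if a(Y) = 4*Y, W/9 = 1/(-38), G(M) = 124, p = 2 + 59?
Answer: 2338/19 ≈ 123.05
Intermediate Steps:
p = 61
W = -9/38 (W = 9/(-38) = 9*(-1/38) = -9/38 ≈ -0.23684)
G(p) + a(W) = 124 + 4*(-9/38) = 124 - 18/19 = 2338/19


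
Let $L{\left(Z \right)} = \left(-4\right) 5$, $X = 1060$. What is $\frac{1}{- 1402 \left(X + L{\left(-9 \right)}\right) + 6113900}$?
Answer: $\frac{1}{4655820} \approx 2.1478 \cdot 10^{-7}$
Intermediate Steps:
$L{\left(Z \right)} = -20$
$\frac{1}{- 1402 \left(X + L{\left(-9 \right)}\right) + 6113900} = \frac{1}{- 1402 \left(1060 - 20\right) + 6113900} = \frac{1}{\left(-1402\right) 1040 + 6113900} = \frac{1}{-1458080 + 6113900} = \frac{1}{4655820}$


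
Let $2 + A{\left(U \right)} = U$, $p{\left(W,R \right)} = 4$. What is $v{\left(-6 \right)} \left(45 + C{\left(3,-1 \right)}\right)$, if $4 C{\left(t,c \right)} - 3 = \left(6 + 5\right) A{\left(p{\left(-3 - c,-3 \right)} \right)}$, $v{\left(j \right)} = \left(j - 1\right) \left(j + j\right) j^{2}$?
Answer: $154980$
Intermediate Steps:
$A{\left(U \right)} = -2 + U$
$v{\left(j \right)} = 2 j^{3} \left(-1 + j\right)$ ($v{\left(j \right)} = \left(-1 + j\right) 2 j j^{2} = 2 j \left(-1 + j\right) j^{2} = 2 j^{3} \left(-1 + j\right)$)
$C{\left(t,c \right)} = \frac{25}{4}$ ($C{\left(t,c \right)} = \frac{3}{4} + \frac{\left(6 + 5\right) \left(-2 + 4\right)}{4} = \frac{3}{4} + \frac{11 \cdot 2}{4} = \frac{3}{4} + \frac{1}{4} \cdot 22 = \frac{3}{4} + \frac{11}{2} = \frac{25}{4}$)
$v{\left(-6 \right)} \left(45 + C{\left(3,-1 \right)}\right) = 2 \left(-6\right)^{3} \left(-1 - 6\right) \left(45 + \frac{25}{4}\right) = 2 \left(-216\right) \left(-7\right) \frac{205}{4} = 3024 \cdot \frac{205}{4} = 154980$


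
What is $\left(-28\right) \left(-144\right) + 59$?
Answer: $4091$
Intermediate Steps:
$\left(-28\right) \left(-144\right) + 59 = 4032 + 59 = 4091$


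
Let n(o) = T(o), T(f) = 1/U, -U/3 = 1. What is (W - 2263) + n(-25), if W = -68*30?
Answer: -12910/3 ≈ -4303.3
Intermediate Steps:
U = -3 (U = -3*1 = -3)
W = -2040
T(f) = -1/3 (T(f) = 1/(-3) = -1/3)
n(o) = -1/3
(W - 2263) + n(-25) = (-2040 - 2263) - 1/3 = -4303 - 1/3 = -12910/3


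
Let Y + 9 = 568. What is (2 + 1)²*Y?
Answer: 5031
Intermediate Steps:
Y = 559 (Y = -9 + 568 = 559)
(2 + 1)²*Y = (2 + 1)²*559 = 3²*559 = 9*559 = 5031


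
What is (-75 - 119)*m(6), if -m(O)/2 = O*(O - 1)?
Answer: 11640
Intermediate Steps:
m(O) = -2*O*(-1 + O) (m(O) = -2*O*(O - 1) = -2*O*(-1 + O))
(-75 - 119)*m(6) = (-75 - 119)*(2*6*(1 - 1*6)) = -388*6*(1 - 6) = -388*6*(-5) = -194*(-60) = 11640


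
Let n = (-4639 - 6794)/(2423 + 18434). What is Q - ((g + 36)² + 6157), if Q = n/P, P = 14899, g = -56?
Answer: -2037577552184/310748443 ≈ -6557.0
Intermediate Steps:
n = -11433/20857 ≈ -0.54816
Q = -11433/310748443 (Q = -11433/20857/14899 = -11433/20857*1/14899 = -11433/310748443 ≈ -3.6792e-5)
Q - ((g + 36)² + 6157) = -11433/310748443 - ((-56 + 36)² + 6157) = -11433/310748443 - ((-20)² + 6157) = -11433/310748443 - (400 + 6157) = -11433/310748443 - 1*6557 = -11433/310748443 - 6557 = -2037577552184/310748443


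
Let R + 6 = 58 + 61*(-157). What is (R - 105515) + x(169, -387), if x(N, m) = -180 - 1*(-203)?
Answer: -115017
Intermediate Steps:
x(N, m) = 23 (x(N, m) = -180 + 203 = 23)
R = -9525 (R = -6 + (58 + 61*(-157)) = -6 + (58 - 9577) = -6 - 9519 = -9525)
(R - 105515) + x(169, -387) = (-9525 - 105515) + 23 = -115040 + 23 = -115017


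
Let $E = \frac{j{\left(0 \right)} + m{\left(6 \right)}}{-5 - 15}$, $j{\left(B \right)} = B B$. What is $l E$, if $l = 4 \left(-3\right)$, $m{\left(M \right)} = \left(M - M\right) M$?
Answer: $0$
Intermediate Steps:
$j{\left(B \right)} = B^{2}$
$m{\left(M \right)} = 0$ ($m{\left(M \right)} = 0 M = 0$)
$l = -12$
$E = 0$ ($E = \frac{0^{2} + 0}{-5 - 15} = \frac{0 + 0}{-20} = 0 \left(- \frac{1}{20}\right) = 0$)
$l E = \left(-12\right) 0 = 0$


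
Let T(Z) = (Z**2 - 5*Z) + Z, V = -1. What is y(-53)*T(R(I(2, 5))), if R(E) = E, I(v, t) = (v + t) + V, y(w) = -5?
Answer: -60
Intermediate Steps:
I(v, t) = -1 + t + v (I(v, t) = (v + t) - 1 = (t + v) - 1 = -1 + t + v)
T(Z) = Z**2 - 4*Z
y(-53)*T(R(I(2, 5))) = -5*(-1 + 5 + 2)*(-4 + (-1 + 5 + 2)) = -30*(-4 + 6) = -30*2 = -5*12 = -60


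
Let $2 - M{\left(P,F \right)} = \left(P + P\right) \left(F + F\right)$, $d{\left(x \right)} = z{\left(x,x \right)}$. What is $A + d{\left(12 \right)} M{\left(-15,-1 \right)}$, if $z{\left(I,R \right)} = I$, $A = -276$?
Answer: $-972$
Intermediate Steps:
$d{\left(x \right)} = x$
$M{\left(P,F \right)} = 2 - 4 F P$ ($M{\left(P,F \right)} = 2 - \left(P + P\right) \left(F + F\right) = 2 - 2 P 2 F = 2 - 4 F P$)
$A + d{\left(12 \right)} M{\left(-15,-1 \right)} = -276 + 12 \left(2 - \left(-4\right) \left(-15\right)\right) = -276 + 12 \left(2 - 60\right) = -276 + 12 \left(-58\right) = -276 - 696 = -972$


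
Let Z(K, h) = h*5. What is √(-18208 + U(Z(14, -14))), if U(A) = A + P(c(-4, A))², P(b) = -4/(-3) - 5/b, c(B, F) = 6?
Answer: I*√73111/2 ≈ 135.2*I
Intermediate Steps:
P(b) = 4/3 - 5/b (P(b) = -4*(-⅓) - 5/b = 4/3 - 5/b)
Z(K, h) = 5*h
U(A) = ¼ + A (U(A) = A + (4/3 - 5/6)² = A + (4/3 - 5*⅙)² = A + (4/3 - ⅚)² = A + (½)² = A + ¼ = ¼ + A)
√(-18208 + U(Z(14, -14))) = √(-18208 + (¼ + 5*(-14))) = √(-18208 + (¼ - 70)) = √(-18208 - 279/4) = √(-73111/4) = I*√73111/2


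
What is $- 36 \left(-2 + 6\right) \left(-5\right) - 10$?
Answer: $710$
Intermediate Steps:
$- 36 \left(-2 + 6\right) \left(-5\right) - 10 = - 36 \cdot 4 \left(-5\right) - 10 = \left(-36\right) \left(-20\right) - 10 = 720 - 10 = 710$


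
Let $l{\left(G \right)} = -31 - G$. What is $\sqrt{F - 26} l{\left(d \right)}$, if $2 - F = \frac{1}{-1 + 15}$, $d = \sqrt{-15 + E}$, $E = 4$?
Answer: $\frac{\sqrt{51898}}{14} - \frac{31 i \sqrt{4718}}{14} \approx 16.272 - 152.09 i$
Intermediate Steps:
$d = i \sqrt{11}$ ($d = \sqrt{-15 + 4} = \sqrt{-11} = i \sqrt{11} \approx 3.3166 i$)
$F = \frac{27}{14}$ ($F = 2 - \frac{1}{-1 + 15} = 2 - \frac{1}{14} = \frac{27}{14} \approx 1.9286$)
$\sqrt{F - 26} l{\left(d \right)} = \sqrt{\frac{27}{14} - 26} \left(-31 - i \sqrt{11}\right) = \sqrt{- \frac{337}{14}} \left(-31 - i \sqrt{11}\right) = \frac{i \sqrt{4718}}{14} \left(-31 - i \sqrt{11}\right) = \frac{i \sqrt{4718} \left(-31 - i \sqrt{11}\right)}{14}$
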